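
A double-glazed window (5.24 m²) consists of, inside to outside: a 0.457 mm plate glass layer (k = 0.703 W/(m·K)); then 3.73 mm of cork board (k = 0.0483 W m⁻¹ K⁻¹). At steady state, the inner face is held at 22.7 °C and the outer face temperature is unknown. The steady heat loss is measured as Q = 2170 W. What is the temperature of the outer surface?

Sum the resistances:
  R_plate glass = L/(kA) = 4.57×10^-4/(0.703·5.24) = 1.241×10^-4 K/W
  R_cork board = L/(kA) = 0.00373/(0.0483·5.24) = 0.01474 K/W
ΣR = 0.01486 K/W
ΔT = Q·ΣR = 2170 × 0.01486 = 32.25 K
Heat flows outward, so T_out = T_in − ΔT = 22.7 − 32.25 = -9.55 °C

T_out = -9.55 °C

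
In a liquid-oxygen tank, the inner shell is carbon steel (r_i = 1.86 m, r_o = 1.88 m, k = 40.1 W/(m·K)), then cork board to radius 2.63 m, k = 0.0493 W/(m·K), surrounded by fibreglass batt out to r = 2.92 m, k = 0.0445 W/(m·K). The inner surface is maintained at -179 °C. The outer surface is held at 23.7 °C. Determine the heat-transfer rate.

Treat each layer as a resistance in series:
  R_carbon steel = (1/1.86 − 1/1.88)/(4πk) = 0.005720/(4π·40.1) = 1.135×10^-5 K/W
  R_cork board = (1/1.88 − 1/2.63)/(4πk) = 0.1517/(4π·0.0493) = 0.2448 K/W
  R_fibreglass batt = (1/2.63 − 1/2.92)/(4πk) = 0.03776/(4π·0.0445) = 0.06753 K/W
ΣR = 1.135×10^-5 + 0.2448 + 0.06753 = 0.3123 K/W
Q = ΔT/ΣR = (-179 °C − 23.7 °C)/0.3123 = -649 W
(Negative Q ⇒ heat flows inward; heat gain = 649 W.)

Q = 649 W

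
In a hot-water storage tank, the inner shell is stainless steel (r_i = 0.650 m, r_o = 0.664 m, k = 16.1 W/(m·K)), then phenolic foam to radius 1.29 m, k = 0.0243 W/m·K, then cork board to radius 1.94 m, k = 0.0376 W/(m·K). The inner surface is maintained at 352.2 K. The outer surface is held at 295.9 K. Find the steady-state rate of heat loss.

Q = 19.1 W

Treat each layer as a resistance in series:
  R_stainless steel = (1/0.650 − 1/0.664)/(4πk) = 0.03244/(4π·16.1) = 1.603×10^-4 K/W
  R_phenolic foam = (1/0.664 − 1/1.29)/(4πk) = 0.7308/(4π·0.0243) = 2.393 K/W
  R_cork board = (1/1.29 − 1/1.94)/(4πk) = 0.2597/(4π·0.0376) = 0.5497 K/W
ΣR = 1.603×10^-4 + 2.393 + 0.5497 = 2.943 K/W
Q = ΔT/ΣR = (352.2 K − 295.9 K)/2.943 = 19.1 W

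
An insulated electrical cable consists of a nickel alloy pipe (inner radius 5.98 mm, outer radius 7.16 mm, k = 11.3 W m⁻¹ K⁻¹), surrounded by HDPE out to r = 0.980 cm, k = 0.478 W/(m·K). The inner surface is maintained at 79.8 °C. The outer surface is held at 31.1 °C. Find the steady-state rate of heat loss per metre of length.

Q' = 455 W/m

Resistance network (inner→outer):
  R'_nickel alloy = ln(0.00716/0.00598)/(2πk) = 0.1801/(2π·11.3) = 0.002536 m·K/W
  R'_HDPE = ln(0.00980/0.00716)/(2πk) = 0.3139/(2π·0.478) = 0.1045 m·K/W
ΣR = 0.002536 + 0.1045 = 0.1070 m·K/W
Q' = ΔT/ΣR = (79.8 °C − 31.1 °C)/0.1070 = 455 W/m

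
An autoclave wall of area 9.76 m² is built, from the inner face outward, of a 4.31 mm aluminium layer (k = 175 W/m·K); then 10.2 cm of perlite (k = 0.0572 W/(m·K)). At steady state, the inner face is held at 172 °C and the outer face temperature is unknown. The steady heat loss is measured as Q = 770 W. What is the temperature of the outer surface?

T_out = 31.3 °C

Sum the resistances:
  R_aluminium = L/(kA) = 0.00431/(175·9.76) = 2.523×10^-6 K/W
  R_perlite = L/(kA) = 0.102/(0.0572·9.76) = 0.1827 K/W
ΣR = 0.1827 K/W
ΔT = Q·ΣR = 770 × 0.1827 = 140.7 K
Heat flows outward, so T_out = T_in − ΔT = 172 − 140.7 = 31.3 °C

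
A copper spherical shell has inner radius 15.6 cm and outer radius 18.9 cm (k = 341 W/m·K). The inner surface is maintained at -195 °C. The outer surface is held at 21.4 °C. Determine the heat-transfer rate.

Q = 8.29×10^5 W

Q = 4πk·ΔT/(1/r₁ − 1/r₂) = 4π × 341 × 216.4 / (1/0.156 − 1/0.189) = 8.29×10^5 W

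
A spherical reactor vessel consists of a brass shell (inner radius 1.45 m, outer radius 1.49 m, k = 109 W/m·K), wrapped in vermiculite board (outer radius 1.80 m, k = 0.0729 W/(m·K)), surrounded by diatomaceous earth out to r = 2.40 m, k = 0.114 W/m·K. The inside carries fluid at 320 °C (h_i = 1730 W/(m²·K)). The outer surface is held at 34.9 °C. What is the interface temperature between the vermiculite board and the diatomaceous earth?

Series thermal resistances, inner to outer:
  R_conv,in = 1/(4πr²h) = 1/(4π·1.45²·1730) = 2.188×10^-5 K/W
  R_brass = (1/1.45 − 1/1.49)/(4πk) = 0.01851/(4π·109) = 1.352×10^-5 K/W
  R_vermiculite board = (1/1.49 − 1/1.80)/(4πk) = 0.1156/(4π·0.0729) = 0.1262 K/W
  R_diatomaceous earth = (1/1.80 − 1/2.40)/(4πk) = 0.1389/(4π·0.114) = 0.09695 K/W
ΣR = 2.188×10^-5 + 1.352×10^-5 + 0.1262 + 0.09695 = 0.2232 K/W
Q = ΔT/ΣR = (320 °C − 34.9 °C)/0.2232 = 1277 W
From the inner boundary to the vermiculite board/diatomaceous earth interface, ΣR_partial = 0.1262 K/W.
T_interface = T_in − Q·ΣR_partial = 320 °C − (1277)(0.1262) = 159 °C

T = 159 °C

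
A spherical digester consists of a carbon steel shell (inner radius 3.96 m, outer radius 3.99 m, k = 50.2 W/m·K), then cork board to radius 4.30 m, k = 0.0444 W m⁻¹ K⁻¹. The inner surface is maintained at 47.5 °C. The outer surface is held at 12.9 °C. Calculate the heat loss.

Q = 1070 W

Treat each layer as a resistance in series:
  R_carbon steel = (1/3.96 − 1/3.99)/(4πk) = 0.001899/(4π·50.2) = 3.010×10^-6 K/W
  R_cork board = (1/3.99 − 1/4.30)/(4πk) = 0.01807/(4π·0.0444) = 0.03238 K/W
ΣR = 3.010×10^-6 + 0.03238 = 0.03238 K/W
Q = ΔT/ΣR = (47.5 °C − 12.9 °C)/0.03238 = 1070 W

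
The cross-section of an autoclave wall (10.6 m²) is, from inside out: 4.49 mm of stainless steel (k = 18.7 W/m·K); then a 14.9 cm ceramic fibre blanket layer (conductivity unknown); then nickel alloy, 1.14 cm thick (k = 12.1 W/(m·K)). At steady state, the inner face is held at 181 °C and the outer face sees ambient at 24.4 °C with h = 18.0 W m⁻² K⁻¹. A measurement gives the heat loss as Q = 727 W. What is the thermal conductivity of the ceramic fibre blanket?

ΣR = ΔT/Q = |181 − 24.4|/727 = 0.2154 K/W
Known resistances:
  R_stainless steel = L/(kA) = 0.00449/(18.7·10.6) = 2.265×10^-5 K/W
  R_nickel alloy = L/(kA) = 0.0114/(12.1·10.6) = 8.888×10^-5 K/W
  R_conv,out = 1/(hA) = 1/(18.0·10.6) = 0.005241 K/W
R_ceramic fibre blanket = ΣR − ΣR_known = 0.2154 − 0.005353 = 0.2100 K/W
L/(kA) = 0.2100 ⇒ k = 0.149/(0.2100·10.6) = 0.0669 W/m·K

k = 0.0669 W/m·K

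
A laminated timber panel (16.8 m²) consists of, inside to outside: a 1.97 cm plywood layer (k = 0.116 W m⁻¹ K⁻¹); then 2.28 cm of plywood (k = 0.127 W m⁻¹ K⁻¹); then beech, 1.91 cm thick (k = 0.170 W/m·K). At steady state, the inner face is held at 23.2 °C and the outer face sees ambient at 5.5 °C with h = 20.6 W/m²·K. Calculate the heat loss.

Resistance network (inner→outer):
  R_plywood = L/(kA) = 0.0197/(0.116·16.8) = 0.01011 K/W
  R_plywood = L/(kA) = 0.0228/(0.127·16.8) = 0.01069 K/W
  R_beech = L/(kA) = 0.0191/(0.170·16.8) = 0.006688 K/W
  R_conv,out = 1/(hA) = 1/(20.6·16.8) = 0.002890 K/W
ΣR = 0.01011 + 0.01069 + 0.006688 + 0.002890 = 0.03038 K/W
Q = ΔT/ΣR = (23.2 °C − 5.5 °C)/0.03038 = 583 W

Q = 583 W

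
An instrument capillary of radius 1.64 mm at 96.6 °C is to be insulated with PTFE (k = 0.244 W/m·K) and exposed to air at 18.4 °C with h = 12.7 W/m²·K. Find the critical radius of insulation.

r_cr = 1.92 cm

For a cylinder, r_cr = k_ins/h = 0.244/12.7 = 0.0192 m = 1.92 cm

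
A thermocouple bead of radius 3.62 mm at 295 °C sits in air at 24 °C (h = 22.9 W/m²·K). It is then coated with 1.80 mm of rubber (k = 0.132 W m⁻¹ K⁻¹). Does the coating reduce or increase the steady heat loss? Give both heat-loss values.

Critical radius for a sphere: r_cr = 2k/h = 0.0115 m = 1.15 cm.
Outer radius after coating: r₂ = 0.00362 + 0.00180 = 0.00542 m.
Since r₁ < r_cr and r₂ ≤ r_cr, the coating moves toward the maximum at r_cr — heat loss rises.
Bare: R = 1/(4πr₁²h) = 265.2 K/W; Q = 271/265.2 = 1.02 W.
Coated: R = R_cond + R_conv = 173.6 K/W; Q = 271/173.6 = 1.56 W.

increases: 1.02 → 1.56 W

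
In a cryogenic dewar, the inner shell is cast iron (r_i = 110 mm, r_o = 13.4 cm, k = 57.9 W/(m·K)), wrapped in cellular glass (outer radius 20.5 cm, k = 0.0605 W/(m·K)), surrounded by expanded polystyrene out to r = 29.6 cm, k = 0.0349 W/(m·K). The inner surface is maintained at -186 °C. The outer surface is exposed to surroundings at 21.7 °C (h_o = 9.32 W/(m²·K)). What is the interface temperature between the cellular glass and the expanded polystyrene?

T = -83.9 °C

Series thermal resistances, inner to outer:
  R_cast iron = (1/0.110 − 1/0.134)/(4πk) = 1.628/(4π·57.9) = 0.002238 K/W
  R_cellular glass = (1/0.134 − 1/0.205)/(4πk) = 2.585/(4π·0.0605) = 3.400 K/W
  R_expanded polystyrene = (1/0.205 − 1/0.296)/(4πk) = 1.500/(4π·0.0349) = 3.419 K/W
  R_conv,out = 1/(4πr²h) = 1/(4π·0.296²·9.32) = 0.09745 K/W
ΣR = 0.002238 + 3.400 + 3.419 + 0.09745 = 6.919 K/W
Q = ΔT/ΣR = (-186 °C − 21.7 °C)/6.919 = -30.02 W
From the inner boundary to the cellular glass/expanded polystyrene interface, ΣR_partial = 3.402 K/W.
T_interface = T_in − Q·ΣR_partial = -186 °C − (-30.02)(3.402) = -83.9 °C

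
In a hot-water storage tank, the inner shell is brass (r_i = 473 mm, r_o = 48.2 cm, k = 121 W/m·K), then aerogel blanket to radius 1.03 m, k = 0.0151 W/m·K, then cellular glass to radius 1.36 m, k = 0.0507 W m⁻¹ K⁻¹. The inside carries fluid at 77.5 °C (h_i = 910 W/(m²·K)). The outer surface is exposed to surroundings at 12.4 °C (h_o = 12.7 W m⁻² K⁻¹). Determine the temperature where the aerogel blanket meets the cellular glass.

T = 16.3 °C

Resistance network (inner→outer):
  R_conv,in = 1/(4πr²h) = 1/(4π·0.473²·910) = 3.909×10^-4 K/W
  R_brass = (1/0.473 − 1/0.482)/(4πk) = 0.03948/(4π·121) = 2.596×10^-5 K/W
  R_aerogel blanket = (1/0.482 − 1/1.03)/(4πk) = 1.104/(4π·0.0151) = 5.817 K/W
  R_cellular glass = (1/1.03 − 1/1.36)/(4πk) = 0.2356/(4π·0.0507) = 0.3698 K/W
  R_conv,out = 1/(4πr²h) = 1/(4π·1.36²·12.7) = 0.003388 K/W
ΣR = 3.909×10^-4 + 2.596×10^-5 + 5.817 + 0.3698 + 0.003388 = 6.191 K/W
Q = ΔT/ΣR = (77.5 °C − 12.4 °C)/6.191 = 10.52 W
From the inner boundary to the aerogel blanket/cellular glass interface, ΣR_partial = 5.817 K/W.
T_interface = T_in − Q·ΣR_partial = 77.5 °C − (10.52)(5.817) = 16.3 °C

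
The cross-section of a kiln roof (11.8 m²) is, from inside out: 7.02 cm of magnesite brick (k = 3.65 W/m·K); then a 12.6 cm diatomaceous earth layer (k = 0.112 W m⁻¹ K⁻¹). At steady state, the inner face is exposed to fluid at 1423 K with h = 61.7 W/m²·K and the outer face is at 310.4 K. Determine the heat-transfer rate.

Series thermal resistances, inner to outer:
  R_conv,in = 1/(hA) = 1/(61.7·11.8) = 0.001374 K/W
  R_magnesite brick = L/(kA) = 0.0702/(3.65·11.8) = 0.001630 K/W
  R_diatomaceous earth = L/(kA) = 0.126/(0.112·11.8) = 0.09534 K/W
ΣR = 0.001374 + 0.001630 + 0.09534 = 0.09834 K/W
Q = ΔT/ΣR = (1423 K − 310.4 K)/0.09834 = 11300 W

Q = 11300 W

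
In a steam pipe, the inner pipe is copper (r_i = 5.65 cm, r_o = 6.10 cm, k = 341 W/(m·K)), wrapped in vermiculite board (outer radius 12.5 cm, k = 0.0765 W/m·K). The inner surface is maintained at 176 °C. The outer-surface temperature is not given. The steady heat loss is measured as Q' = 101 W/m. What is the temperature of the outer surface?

T_out = 25.2 °C

Series resistances:
  R'_copper = ln(0.0610/0.0565)/(2πk) = 0.07663/(2π·341) = 3.577×10^-5 m·K/W
  R'_vermiculite board = ln(0.125/0.0610)/(2πk) = 0.7174/(2π·0.0765) = 1.493 m·K/W
ΣR = 1.493 m·K/W
ΔT = Q'·ΣR = 101 × 1.493 = 150.8 K
Heat flows outward, so T_out = T_in − ΔT = 176 − 150.8 = 25.2 °C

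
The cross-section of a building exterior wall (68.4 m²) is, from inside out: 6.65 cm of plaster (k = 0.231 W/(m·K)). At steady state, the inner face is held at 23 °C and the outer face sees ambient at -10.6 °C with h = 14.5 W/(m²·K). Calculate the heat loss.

Series thermal resistances, inner to outer:
  R_plaster = L/(kA) = 0.0665/(0.231·68.4) = 0.004209 K/W
  R_conv,out = 1/(hA) = 1/(14.5·68.4) = 0.001008 K/W
ΣR = 0.004209 + 0.001008 = 0.005217 K/W
Q = ΔT/ΣR = (23 °C − -10.6 °C)/0.005217 = 6440 W

Q = 6.44 kW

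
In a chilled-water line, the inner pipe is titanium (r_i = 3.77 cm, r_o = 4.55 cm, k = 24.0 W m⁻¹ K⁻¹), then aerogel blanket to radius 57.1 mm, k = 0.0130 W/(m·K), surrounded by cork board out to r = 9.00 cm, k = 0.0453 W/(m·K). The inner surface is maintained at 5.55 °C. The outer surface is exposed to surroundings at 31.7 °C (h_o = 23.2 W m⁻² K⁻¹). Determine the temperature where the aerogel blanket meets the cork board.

T = 21.9 °C

Treat each layer as a resistance in series:
  R'_titanium = ln(0.0455/0.0377)/(2πk) = 0.1881/(2π·24.0) = 0.001247 m·K/W
  R'_aerogel blanket = ln(0.0571/0.0455)/(2πk) = 0.2271/(2π·0.0130) = 2.780 m·K/W
  R'_cork board = ln(0.0900/0.0571)/(2πk) = 0.4550/(2π·0.0453) = 1.599 m·K/W
  R'_conv,out = 1/(2πr h) = 1/(2π·0.0900·23.2) = 0.07622 m·K/W
ΣR = 0.001247 + 2.780 + 1.599 + 0.07622 = 4.456 m·K/W
Q' = ΔT/ΣR = (5.55 °C − 31.7 °C)/4.456 = -5.868 W/m
From the inner boundary to the aerogel blanket/cork board interface, ΣR_partial = 2.781 m·K/W.
T_interface = T_in − Q'·ΣR_partial = 5.55 °C − (-5.868)(2.781) = 21.9 °C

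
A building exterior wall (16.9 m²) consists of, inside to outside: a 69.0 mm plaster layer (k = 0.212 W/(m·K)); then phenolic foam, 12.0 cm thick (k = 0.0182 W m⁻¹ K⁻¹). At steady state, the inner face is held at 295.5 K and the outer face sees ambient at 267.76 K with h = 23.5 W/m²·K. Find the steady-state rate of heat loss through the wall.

Q = 67.3 W

Treat each layer as a resistance in series:
  R_plaster = L/(kA) = 0.0690/(0.212·16.9) = 0.01926 K/W
  R_phenolic foam = L/(kA) = 0.120/(0.0182·16.9) = 0.3901 K/W
  R_conv,out = 1/(hA) = 1/(23.5·16.9) = 0.002518 K/W
ΣR = 0.01926 + 0.3901 + 0.002518 = 0.4119 K/W
Q = ΔT/ΣR = (295.5 K − 267.76 K)/0.4119 = 67.3 W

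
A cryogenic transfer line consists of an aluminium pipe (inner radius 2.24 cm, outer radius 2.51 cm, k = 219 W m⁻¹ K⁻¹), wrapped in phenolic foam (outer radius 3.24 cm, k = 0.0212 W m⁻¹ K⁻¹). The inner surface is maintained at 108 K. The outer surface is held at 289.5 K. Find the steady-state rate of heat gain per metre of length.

Treat each layer as a resistance in series:
  R'_aluminium = ln(0.0251/0.0224)/(2πk) = 0.1138/(2π·219) = 8.271×10^-5 m·K/W
  R'_phenolic foam = ln(0.0324/0.0251)/(2πk) = 0.2553/(2π·0.0212) = 1.917 m·K/W
ΣR = 8.271×10^-5 + 1.917 = 1.917 m·K/W
Q' = ΔT/ΣR = (108 K − 289.5 K)/1.917 = -94.7 W/m
(Negative Q' ⇒ heat flows inward; heat gain = 94.7 W/m.)

Q' = 94.7 W/m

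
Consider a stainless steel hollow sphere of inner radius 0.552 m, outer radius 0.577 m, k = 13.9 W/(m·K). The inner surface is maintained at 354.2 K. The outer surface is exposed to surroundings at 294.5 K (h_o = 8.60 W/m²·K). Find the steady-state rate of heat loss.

Q = 2.11 kW

Series thermal resistances, inner to outer:
  R_stainless steel = (1/0.552 − 1/0.577)/(4πk) = 0.07849/(4π·13.9) = 4.494×10^-4 K/W
  R_conv,out = 1/(4πr²h) = 1/(4π·0.577²·8.60) = 0.02779 K/W
ΣR = 4.494×10^-4 + 0.02779 = 0.02824 K/W
Q = ΔT/ΣR = (354.2 K − 294.5 K)/0.02824 = 2110 W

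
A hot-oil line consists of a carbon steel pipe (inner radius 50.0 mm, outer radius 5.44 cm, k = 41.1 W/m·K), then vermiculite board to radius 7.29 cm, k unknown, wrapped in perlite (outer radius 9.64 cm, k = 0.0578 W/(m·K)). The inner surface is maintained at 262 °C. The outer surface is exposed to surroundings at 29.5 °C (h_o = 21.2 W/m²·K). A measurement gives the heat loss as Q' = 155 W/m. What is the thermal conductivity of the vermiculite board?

ΣR = ΔT/Q' = |262 − 29.5|/155 = 1.500 m·K/W
Known resistances:
  R'_carbon steel = ln(0.0544/0.0500)/(2πk) = 0.08434/(2π·41.1) = 3.266×10^-4 m·K/W
  R'_perlite = ln(0.0964/0.0729)/(2πk) = 0.2794/(2π·0.0578) = 0.7694 m·K/W
  R'_conv,out = 1/(2πr h) = 1/(2π·0.0964·21.2) = 0.07788 m·K/W
R_vermiculite board = ΣR − ΣR_known = 1.500 − 0.8476 = 0.6524 m·K/W
ln(r₂/r₁)/(2πk) = 0.6524 ⇒ k = 0.2927/(2π·0.6524) = 0.0714 W/m·K

k = 0.0714 W/m·K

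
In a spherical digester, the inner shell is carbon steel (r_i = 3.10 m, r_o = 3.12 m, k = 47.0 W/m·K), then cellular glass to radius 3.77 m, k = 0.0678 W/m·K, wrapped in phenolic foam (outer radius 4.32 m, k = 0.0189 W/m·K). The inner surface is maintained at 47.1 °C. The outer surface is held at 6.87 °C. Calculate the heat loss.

Resistance network (inner→outer):
  R_carbon steel = (1/3.10 − 1/3.12)/(4πk) = 0.002068/(4π·47.0) = 3.501×10^-6 K/W
  R_cellular glass = (1/3.12 − 1/3.77)/(4πk) = 0.05526/(4π·0.0678) = 0.06486 K/W
  R_phenolic foam = (1/3.77 − 1/4.32)/(4πk) = 0.03377/(4π·0.0189) = 0.1422 K/W
ΣR = 3.501×10^-6 + 0.06486 + 0.1422 = 0.2071 K/W
Q = ΔT/ΣR = (47.1 °C − 6.87 °C)/0.2071 = 194 W

Q = 194 W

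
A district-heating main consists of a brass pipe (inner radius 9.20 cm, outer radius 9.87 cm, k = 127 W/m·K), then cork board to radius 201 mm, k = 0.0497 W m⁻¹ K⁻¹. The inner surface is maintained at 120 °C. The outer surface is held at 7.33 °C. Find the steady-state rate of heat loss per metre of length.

Series thermal resistances, inner to outer:
  R'_brass = ln(0.0987/0.0920)/(2πk) = 0.07030/(2π·127) = 8.809×10^-5 m·K/W
  R'_cork board = ln(0.201/0.0987)/(2πk) = 0.7112/(2π·0.0497) = 2.278 m·K/W
ΣR = 8.809×10^-5 + 2.278 = 2.278 m·K/W
Q' = ΔT/ΣR = (120 °C − 7.33 °C)/2.278 = 49.5 W/m

Q' = 49.5 W/m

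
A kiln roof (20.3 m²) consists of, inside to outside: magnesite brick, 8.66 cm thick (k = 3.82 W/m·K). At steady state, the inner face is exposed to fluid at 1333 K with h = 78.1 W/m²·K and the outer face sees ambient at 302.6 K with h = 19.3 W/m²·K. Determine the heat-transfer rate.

Treat each layer as a resistance in series:
  R_conv,in = 1/(hA) = 1/(78.1·20.3) = 6.307×10^-4 K/W
  R_magnesite brick = L/(kA) = 0.0866/(3.82·20.3) = 0.001117 K/W
  R_conv,out = 1/(hA) = 1/(19.3·20.3) = 0.002552 K/W
ΣR = 6.307×10^-4 + 0.001117 + 0.002552 = 0.004300 K/W
Q = ΔT/ΣR = (1333 K − 302.6 K)/0.004300 = 2.40×10^5 W

Q = 2.40×10^5 W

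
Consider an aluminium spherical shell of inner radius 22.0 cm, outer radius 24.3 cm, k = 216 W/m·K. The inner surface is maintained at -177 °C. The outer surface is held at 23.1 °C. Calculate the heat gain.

Q = 1260 kW

Q = 4πk·ΔT/(1/r₁ − 1/r₂) = 4π × 216 × 200.1 / (1/0.220 − 1/0.243) = 1.26×10^6 W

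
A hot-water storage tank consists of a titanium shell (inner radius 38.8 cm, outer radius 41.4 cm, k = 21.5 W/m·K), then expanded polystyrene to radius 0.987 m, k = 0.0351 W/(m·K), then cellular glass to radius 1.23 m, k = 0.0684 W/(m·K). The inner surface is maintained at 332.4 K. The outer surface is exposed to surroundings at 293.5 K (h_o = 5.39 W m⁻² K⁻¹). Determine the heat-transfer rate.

Q = 11.4 W

Treat each layer as a resistance in series:
  R_titanium = (1/0.388 − 1/0.414)/(4πk) = 0.1619/(4π·21.5) = 5.991×10^-4 K/W
  R_expanded polystyrene = (1/0.414 − 1/0.987)/(4πk) = 1.402/(4π·0.0351) = 3.179 K/W
  R_cellular glass = (1/0.987 − 1/1.23)/(4πk) = 0.2002/(4π·0.0684) = 0.2329 K/W
  R_conv,out = 1/(4πr²h) = 1/(4π·1.23²·5.39) = 0.009759 K/W
ΣR = 5.991×10^-4 + 3.179 + 0.2329 + 0.009759 = 3.422 K/W
Q = ΔT/ΣR = (332.4 K − 293.5 K)/3.422 = 11.4 W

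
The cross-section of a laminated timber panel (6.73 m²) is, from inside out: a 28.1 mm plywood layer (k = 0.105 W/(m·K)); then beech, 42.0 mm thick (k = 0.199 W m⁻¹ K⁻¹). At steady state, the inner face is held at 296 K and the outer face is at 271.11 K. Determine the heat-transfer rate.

Treat each layer as a resistance in series:
  R_plywood = L/(kA) = 0.0281/(0.105·6.73) = 0.03977 K/W
  R_beech = L/(kA) = 0.0420/(0.199·6.73) = 0.03136 K/W
ΣR = 0.03977 + 0.03136 = 0.07113 K/W
Q = ΔT/ΣR = (296 K − 271.11 K)/0.07113 = 350 W

Q = 350 W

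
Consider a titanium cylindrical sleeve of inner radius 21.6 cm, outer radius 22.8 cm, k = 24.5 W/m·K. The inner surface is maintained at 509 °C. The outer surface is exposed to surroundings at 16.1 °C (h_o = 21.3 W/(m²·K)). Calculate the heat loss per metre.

Resistance network (inner→outer):
  R'_titanium = ln(0.228/0.216)/(2πk) = 0.05407/(2π·24.5) = 3.512×10^-4 m·K/W
  R'_conv,out = 1/(2πr h) = 1/(2π·0.228·21.3) = 0.03277 m·K/W
ΣR = 3.512×10^-4 + 0.03277 = 0.03312 m·K/W
Q' = ΔT/ΣR = (509 °C − 16.1 °C)/0.03312 = 14900 W/m

Q' = 14.9 kW/m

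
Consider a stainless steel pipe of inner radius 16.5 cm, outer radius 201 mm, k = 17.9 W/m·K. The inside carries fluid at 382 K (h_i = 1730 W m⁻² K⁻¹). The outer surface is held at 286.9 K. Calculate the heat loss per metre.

Treat each layer as a resistance in series:
  R'_conv,in = 1/(2πr h) = 1/(2π·0.165·1730) = 5.576×10^-4 m·K/W
  R'_stainless steel = ln(0.201/0.165)/(2πk) = 0.1974/(2π·17.9) = 0.001755 m·K/W
ΣR = 5.576×10^-4 + 0.001755 = 0.002313 m·K/W
Q' = ΔT/ΣR = (382 K − 286.9 K)/0.002313 = 41100 W/m

Q' = 41.1 kW/m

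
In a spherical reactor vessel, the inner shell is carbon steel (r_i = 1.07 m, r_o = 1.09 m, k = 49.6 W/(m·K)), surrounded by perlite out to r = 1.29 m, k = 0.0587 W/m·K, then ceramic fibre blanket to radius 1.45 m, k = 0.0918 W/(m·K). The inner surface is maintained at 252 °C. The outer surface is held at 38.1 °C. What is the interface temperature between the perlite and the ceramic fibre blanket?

Resistance network (inner→outer):
  R_carbon steel = (1/1.07 − 1/1.09)/(4πk) = 0.01715/(4π·49.6) = 2.751×10^-5 K/W
  R_perlite = (1/1.09 − 1/1.29)/(4πk) = 0.1422/(4π·0.0587) = 0.1928 K/W
  R_ceramic fibre blanket = (1/1.29 − 1/1.45)/(4πk) = 0.08554/(4π·0.0918) = 0.07415 K/W
ΣR = 2.751×10^-5 + 0.1928 + 0.07415 = 0.2670 K/W
Q = ΔT/ΣR = (252 °C − 38.1 °C)/0.2670 = 801.1 W
From the inner boundary to the perlite/ceramic fibre blanket interface, ΣR_partial = 0.1928 K/W.
T_interface = T_in − Q·ΣR_partial = 252 °C − (801.1)(0.1928) = 97.5 °C

T = 97.5 °C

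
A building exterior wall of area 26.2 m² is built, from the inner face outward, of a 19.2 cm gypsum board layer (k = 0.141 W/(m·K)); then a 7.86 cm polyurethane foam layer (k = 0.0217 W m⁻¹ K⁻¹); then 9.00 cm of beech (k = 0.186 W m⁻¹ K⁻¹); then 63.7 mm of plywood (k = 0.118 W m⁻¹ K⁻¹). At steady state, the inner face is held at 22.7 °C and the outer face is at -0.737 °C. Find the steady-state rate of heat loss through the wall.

Resistance network (inner→outer):
  R_gypsum board = L/(kA) = 0.192/(0.141·26.2) = 0.05197 K/W
  R_polyurethane foam = L/(kA) = 0.0786/(0.0217·26.2) = 0.1382 K/W
  R_beech = L/(kA) = 0.0900/(0.186·26.2) = 0.01847 K/W
  R_plywood = L/(kA) = 0.0637/(0.118·26.2) = 0.02060 K/W
ΣR = 0.05197 + 0.1382 + 0.01847 + 0.02060 = 0.2292 K/W
Q = ΔT/ΣR = (22.7 °C − -0.737 °C)/0.2292 = 102 W

Q = 102 W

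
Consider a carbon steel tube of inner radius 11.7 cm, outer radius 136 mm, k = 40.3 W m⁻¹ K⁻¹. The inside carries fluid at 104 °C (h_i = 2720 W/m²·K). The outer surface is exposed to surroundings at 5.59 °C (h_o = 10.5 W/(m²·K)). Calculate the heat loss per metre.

Resistance network (inner→outer):
  R'_conv,in = 1/(2πr h) = 1/(2π·0.117·2720) = 5.001×10^-4 m·K/W
  R'_carbon steel = ln(0.136/0.117)/(2πk) = 0.1505/(2π·40.3) = 5.943×10^-4 m·K/W
  R'_conv,out = 1/(2πr h) = 1/(2π·0.136·10.5) = 0.1115 m·K/W
ΣR = 5.001×10^-4 + 5.943×10^-4 + 0.1115 = 0.1126 m·K/W
Q' = ΔT/ΣR = (104 °C − 5.59 °C)/0.1126 = 874 W/m

Q' = 874 W/m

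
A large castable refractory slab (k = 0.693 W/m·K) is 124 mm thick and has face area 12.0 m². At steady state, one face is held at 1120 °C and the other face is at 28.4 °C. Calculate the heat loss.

Q = kA·ΔT/L = 0.693 × 12.0 × |1120 °C − 28.4 °C| / 0.124 = 73200 W

Q = 73200 W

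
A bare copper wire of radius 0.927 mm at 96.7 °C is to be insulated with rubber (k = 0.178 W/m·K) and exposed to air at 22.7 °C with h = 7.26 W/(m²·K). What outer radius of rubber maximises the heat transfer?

r_cr = 2.45 cm

For a cylinder, r_cr = k_ins/h = 0.178/7.26 = 0.0245 m = 2.45 cm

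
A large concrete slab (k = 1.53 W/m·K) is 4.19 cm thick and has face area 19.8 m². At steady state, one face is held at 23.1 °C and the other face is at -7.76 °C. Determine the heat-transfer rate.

Q = 22300 W

Q = kA·ΔT/L = 1.53 × 19.8 × |23.1 °C − -7.76 °C| / 0.0419 = 22300 W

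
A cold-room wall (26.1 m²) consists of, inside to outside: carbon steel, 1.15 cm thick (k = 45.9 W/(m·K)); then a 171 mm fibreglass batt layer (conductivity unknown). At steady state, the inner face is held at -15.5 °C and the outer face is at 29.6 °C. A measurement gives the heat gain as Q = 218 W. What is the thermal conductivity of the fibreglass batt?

ΣR = ΔT/Q = |-15.5 − 29.6|/218 = 0.2069 K/W
Known resistances:
  R_carbon steel = L/(kA) = 0.0115/(45.9·26.1) = 9.599×10^-6 K/W
R_fibreglass batt = ΣR − ΣR_known = 0.2069 − 9.599×10^-6 = 0.2069 K/W
L/(kA) = 0.2069 ⇒ k = 0.171/(0.2069·26.1) = 0.0317 W/m·K

k = 0.0317 W/m·K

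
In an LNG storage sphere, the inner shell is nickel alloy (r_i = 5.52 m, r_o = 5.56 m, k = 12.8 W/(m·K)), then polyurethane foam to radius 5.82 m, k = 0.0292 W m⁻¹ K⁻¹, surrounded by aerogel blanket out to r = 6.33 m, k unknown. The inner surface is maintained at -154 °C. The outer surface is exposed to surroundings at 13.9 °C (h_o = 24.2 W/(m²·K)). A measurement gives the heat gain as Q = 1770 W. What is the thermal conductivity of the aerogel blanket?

ΣR = ΔT/Q = |-154 − 13.9|/1770 = 0.09486 K/W
Known resistances:
  R_nickel alloy = (1/5.52 − 1/5.56)/(4πk) = 0.001303/(4π·12.8) = 8.103×10^-6 K/W
  R_polyurethane foam = (1/5.56 − 1/5.82)/(4πk) = 0.008035/(4π·0.0292) = 0.02190 K/W
  R_conv,out = 1/(4πr²h) = 1/(4π·6.33²·24.2) = 8.207×10^-5 K/W
R_aerogel blanket = ΣR − ΣR_known = 0.09486 − 0.02199 = 0.07287 K/W
(1/r₁−1/r₂)/(4πk) = 0.07287 ⇒ k = 0.01384/(4π·0.07287) = 0.0151 W/m·K

k = 0.0151 W/m·K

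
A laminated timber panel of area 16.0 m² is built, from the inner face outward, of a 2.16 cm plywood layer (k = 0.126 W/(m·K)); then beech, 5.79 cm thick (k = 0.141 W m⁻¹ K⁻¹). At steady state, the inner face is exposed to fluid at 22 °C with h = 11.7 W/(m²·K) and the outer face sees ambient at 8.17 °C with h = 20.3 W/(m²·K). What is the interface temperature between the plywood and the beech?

Resistance network (inner→outer):
  R_conv,in = 1/(hA) = 1/(11.7·16.0) = 0.005342 K/W
  R_plywood = L/(kA) = 0.0216/(0.126·16.0) = 0.01071 K/W
  R_beech = L/(kA) = 0.0579/(0.141·16.0) = 0.02566 K/W
  R_conv,out = 1/(hA) = 1/(20.3·16.0) = 0.003079 K/W
ΣR = 0.005342 + 0.01071 + 0.02566 + 0.003079 = 0.04479 K/W
Q = ΔT/ΣR = (22 °C − 8.17 °C)/0.04479 = 308.8 W
From the inner boundary to the plywood/beech interface, ΣR_partial = 0.01605 K/W.
T_interface = T_in − Q·ΣR_partial = 22 °C − (308.8)(0.01605) = 17.0 °C

T = 17.0 °C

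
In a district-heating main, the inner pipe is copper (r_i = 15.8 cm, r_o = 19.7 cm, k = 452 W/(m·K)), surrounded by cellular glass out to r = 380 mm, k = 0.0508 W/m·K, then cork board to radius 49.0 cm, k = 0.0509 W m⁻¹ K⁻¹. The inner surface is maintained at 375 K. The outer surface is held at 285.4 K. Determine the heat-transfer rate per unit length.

Series thermal resistances, inner to outer:
  R'_copper = ln(0.197/0.158)/(2πk) = 0.2206/(2π·452) = 7.768×10^-5 m·K/W
  R'_cellular glass = ln(0.380/0.197)/(2πk) = 0.6570/(2π·0.0508) = 2.058 m·K/W
  R'_cork board = ln(0.490/0.380)/(2πk) = 0.2542/(2π·0.0509) = 0.7949 m·K/W
ΣR = 7.768×10^-5 + 2.058 + 0.7949 = 2.853 m·K/W
Q' = ΔT/ΣR = (375 K − 285.4 K)/2.853 = 31.4 W/m

Q' = 31.4 W/m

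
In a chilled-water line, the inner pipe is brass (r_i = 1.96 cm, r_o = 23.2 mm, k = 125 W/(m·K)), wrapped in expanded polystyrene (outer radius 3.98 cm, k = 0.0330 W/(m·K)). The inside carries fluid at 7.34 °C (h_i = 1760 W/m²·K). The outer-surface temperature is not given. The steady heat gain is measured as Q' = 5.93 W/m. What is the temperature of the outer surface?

Series resistances:
  R'_conv,in = 1/(2πr h) = 1/(2π·0.0196·1760) = 0.004614 m·K/W
  R'_brass = ln(0.0232/0.0196)/(2πk) = 0.1686/(2π·125) = 2.147×10^-4 m·K/W
  R'_expanded polystyrene = ln(0.0398/0.0232)/(2πk) = 0.5397/(2π·0.0330) = 2.603 m·K/W
ΣR = 2.608 m·K/W
ΔT = Q'·ΣR = 5.93 × 2.608 = 15.47 K
Heat flows inward, so T_out = T_in + ΔT = 7.34 + 15.47 = 22.8 °C

T_out = 22.8 °C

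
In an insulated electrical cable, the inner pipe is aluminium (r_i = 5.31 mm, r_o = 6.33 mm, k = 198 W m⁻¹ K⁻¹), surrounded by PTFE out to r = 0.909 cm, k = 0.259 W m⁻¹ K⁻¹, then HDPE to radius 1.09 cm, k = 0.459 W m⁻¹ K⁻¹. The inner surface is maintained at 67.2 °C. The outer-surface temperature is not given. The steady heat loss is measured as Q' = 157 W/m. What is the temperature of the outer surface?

Series resistances:
  R'_aluminium = ln(0.00633/0.00531)/(2πk) = 0.1757/(2π·198) = 1.412×10^-4 m·K/W
  R'_PTFE = ln(0.00909/0.00633)/(2πk) = 0.3619/(2π·0.259) = 0.2224 m·K/W
  R'_HDPE = ln(0.0109/0.00909)/(2πk) = 0.1816/(2π·0.459) = 0.06296 m·K/W
ΣR = 0.2855 m·K/W
ΔT = Q'·ΣR = 157 × 0.2855 = 44.82 K
Heat flows outward, so T_out = T_in − ΔT = 67.2 − 44.82 = 22.4 °C

T_out = 22.4 °C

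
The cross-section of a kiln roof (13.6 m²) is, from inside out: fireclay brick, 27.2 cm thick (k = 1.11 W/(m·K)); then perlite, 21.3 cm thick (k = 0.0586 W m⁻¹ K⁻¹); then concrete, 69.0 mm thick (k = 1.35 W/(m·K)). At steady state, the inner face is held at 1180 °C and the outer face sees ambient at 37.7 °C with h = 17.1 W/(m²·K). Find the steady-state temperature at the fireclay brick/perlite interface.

T = 1110 °C

Resistance network (inner→outer):
  R_fireclay brick = L/(kA) = 0.272/(1.11·13.6) = 0.01802 K/W
  R_perlite = L/(kA) = 0.213/(0.0586·13.6) = 0.2673 K/W
  R_concrete = L/(kA) = 0.0690/(1.35·13.6) = 0.003758 K/W
  R_conv,out = 1/(hA) = 1/(17.1·13.6) = 0.004300 K/W
ΣR = 0.01802 + 0.2673 + 0.003758 + 0.004300 = 0.2934 K/W
Q = ΔT/ΣR = (1180 °C − 37.7 °C)/0.2934 = 3893 W
From the inner boundary to the fireclay brick/perlite interface, ΣR_partial = 0.01802 K/W.
T_interface = T_in − Q·ΣR_partial = 1180 °C − (3893)(0.01802) = 1110 °C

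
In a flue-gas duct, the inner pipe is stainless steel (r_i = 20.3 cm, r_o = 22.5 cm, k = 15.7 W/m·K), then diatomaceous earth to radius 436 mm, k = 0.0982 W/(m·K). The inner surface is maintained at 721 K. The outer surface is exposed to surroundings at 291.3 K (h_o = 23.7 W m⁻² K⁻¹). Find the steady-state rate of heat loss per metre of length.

Series thermal resistances, inner to outer:
  R'_stainless steel = ln(0.225/0.203)/(2πk) = 0.1029/(2π·15.7) = 0.001043 m·K/W
  R'_diatomaceous earth = ln(0.436/0.225)/(2πk) = 0.6615/(2π·0.0982) = 1.072 m·K/W
  R'_conv,out = 1/(2πr h) = 1/(2π·0.436·23.7) = 0.01540 m·K/W
ΣR = 0.001043 + 1.072 + 0.01540 = 1.088 m·K/W
Q' = ΔT/ΣR = (721 K − 291.3 K)/1.088 = 395 W/m

Q' = 395 W/m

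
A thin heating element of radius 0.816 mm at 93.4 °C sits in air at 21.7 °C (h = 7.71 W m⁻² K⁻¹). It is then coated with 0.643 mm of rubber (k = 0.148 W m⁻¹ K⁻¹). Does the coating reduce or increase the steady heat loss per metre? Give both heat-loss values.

increases: 2.83 → 4.85 W/m

Critical radius for a cylinder: r_cr = k/h = 0.0192 m = 1.92 cm.
Outer radius after coating: r₂ = 8.16×10^-4 + 6.43×10^-4 = 0.001459 m.
Since r₁ < r_cr and r₂ ≤ r_cr, the coating moves toward the maximum at r_cr — heat loss rises.
Bare: R = 1/(2πr₁h) = 25.30 m·K/W; Q = 71.7/25.30 = 2.83 W/m.
Coated: R = R_cond + R_conv = 14.77 m·K/W; Q = 71.7/14.77 = 4.85 W/m.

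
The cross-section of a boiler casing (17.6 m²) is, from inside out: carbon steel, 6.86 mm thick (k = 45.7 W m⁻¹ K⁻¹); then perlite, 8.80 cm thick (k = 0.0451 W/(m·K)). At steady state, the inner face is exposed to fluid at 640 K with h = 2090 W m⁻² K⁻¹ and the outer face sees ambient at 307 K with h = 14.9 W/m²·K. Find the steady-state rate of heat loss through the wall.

Treat each layer as a resistance in series:
  R_conv,in = 1/(hA) = 1/(2090·17.6) = 2.719×10^-5 K/W
  R_carbon steel = L/(kA) = 0.00686/(45.7·17.6) = 8.529×10^-6 K/W
  R_perlite = L/(kA) = 0.0880/(0.0451·17.6) = 0.1109 K/W
  R_conv,out = 1/(hA) = 1/(14.9·17.6) = 0.003813 K/W
ΣR = 2.719×10^-5 + 8.529×10^-6 + 0.1109 + 0.003813 = 0.1147 K/W
Q = ΔT/ΣR = (640 K − 307 K)/0.1147 = 2900 W

Q = 2.90 kW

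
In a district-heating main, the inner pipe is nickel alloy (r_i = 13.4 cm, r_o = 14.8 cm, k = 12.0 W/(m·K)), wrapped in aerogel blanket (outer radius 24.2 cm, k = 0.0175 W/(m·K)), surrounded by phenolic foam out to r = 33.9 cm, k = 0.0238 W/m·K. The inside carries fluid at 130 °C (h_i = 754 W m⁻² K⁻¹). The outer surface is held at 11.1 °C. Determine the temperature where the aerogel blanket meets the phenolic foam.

Treat each layer as a resistance in series:
  R'_conv,in = 1/(2πr h) = 1/(2π·0.134·754) = 0.001575 m·K/W
  R'_nickel alloy = ln(0.148/0.134)/(2πk) = 0.09937/(2π·12.0) = 0.001318 m·K/W
  R'_aerogel blanket = ln(0.242/0.148)/(2πk) = 0.4917/(2π·0.0175) = 4.472 m·K/W
  R'_phenolic foam = ln(0.339/0.242)/(2πk) = 0.3371/(2π·0.0238) = 2.254 m·K/W
ΣR = 0.001575 + 0.001318 + 4.472 + 2.254 = 6.729 m·K/W
Q' = ΔT/ΣR = (130 °C − 11.1 °C)/6.729 = 17.67 W/m
From the inner boundary to the aerogel blanket/phenolic foam interface, ΣR_partial = 4.475 m·K/W.
T_interface = T_in − Q'·ΣR_partial = 130 °C − (17.67)(4.475) = 50.9 °C

T = 50.9 °C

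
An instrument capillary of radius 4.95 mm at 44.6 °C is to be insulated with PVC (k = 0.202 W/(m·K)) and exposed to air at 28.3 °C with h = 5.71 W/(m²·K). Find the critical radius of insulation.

r_cr = 3.54 cm

For a cylinder, r_cr = k_ins/h = 0.202/5.71 = 0.0354 m = 3.54 cm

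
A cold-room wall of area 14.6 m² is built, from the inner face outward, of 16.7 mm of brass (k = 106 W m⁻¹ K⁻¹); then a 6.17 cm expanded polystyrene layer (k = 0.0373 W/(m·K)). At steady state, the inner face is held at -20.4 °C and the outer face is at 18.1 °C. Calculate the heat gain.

Q = 340 W

Treat each layer as a resistance in series:
  R_brass = L/(kA) = 0.0167/(106·14.6) = 1.079×10^-5 K/W
  R_expanded polystyrene = L/(kA) = 0.0617/(0.0373·14.6) = 0.1133 K/W
ΣR = 1.079×10^-5 + 0.1133 = 0.1133 K/W
Q = ΔT/ΣR = (-20.4 °C − 18.1 °C)/0.1133 = -340 W
(Negative Q ⇒ heat flows inward; heat gain = 340 W.)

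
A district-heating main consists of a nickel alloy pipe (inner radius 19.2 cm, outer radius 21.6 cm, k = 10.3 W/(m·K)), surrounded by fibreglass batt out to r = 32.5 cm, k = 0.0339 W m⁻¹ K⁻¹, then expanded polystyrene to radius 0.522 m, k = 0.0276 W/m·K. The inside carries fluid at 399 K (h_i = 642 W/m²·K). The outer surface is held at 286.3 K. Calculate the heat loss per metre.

Q' = 24.2 W/m

Resistance network (inner→outer):
  R'_conv,in = 1/(2πr h) = 1/(2π·0.192·642) = 0.001291 m·K/W
  R'_nickel alloy = ln(0.216/0.192)/(2πk) = 0.1178/(2π·10.3) = 0.001820 m·K/W
  R'_fibreglass batt = ln(0.325/0.216)/(2πk) = 0.4085/(2π·0.0339) = 1.918 m·K/W
  R'_expanded polystyrene = ln(0.522/0.325)/(2πk) = 0.4738/(2π·0.0276) = 2.732 m·K/W
ΣR = 0.001291 + 0.001820 + 1.918 + 2.732 = 4.653 m·K/W
Q' = ΔT/ΣR = (399 K − 286.3 K)/4.653 = 24.2 W/m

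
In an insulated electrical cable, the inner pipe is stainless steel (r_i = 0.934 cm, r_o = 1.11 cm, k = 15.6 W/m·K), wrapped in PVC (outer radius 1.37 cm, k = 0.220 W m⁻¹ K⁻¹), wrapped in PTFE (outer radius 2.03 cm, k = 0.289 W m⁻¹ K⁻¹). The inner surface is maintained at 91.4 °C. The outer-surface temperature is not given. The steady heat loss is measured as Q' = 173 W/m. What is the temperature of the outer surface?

T_out = 27.3 °C

Sum the resistances:
  R'_stainless steel = ln(0.0111/0.00934)/(2πk) = 0.1726/(2π·15.6) = 0.001761 m·K/W
  R'_PVC = ln(0.0137/0.0111)/(2πk) = 0.2105/(2π·0.220) = 0.1522 m·K/W
  R'_PTFE = ln(0.0203/0.0137)/(2πk) = 0.3932/(2π·0.289) = 0.2166 m·K/W
ΣR = 0.3706 m·K/W
ΔT = Q'·ΣR = 173 × 0.3706 = 64.11 K
Heat flows outward, so T_out = T_in − ΔT = 91.4 − 64.11 = 27.3 °C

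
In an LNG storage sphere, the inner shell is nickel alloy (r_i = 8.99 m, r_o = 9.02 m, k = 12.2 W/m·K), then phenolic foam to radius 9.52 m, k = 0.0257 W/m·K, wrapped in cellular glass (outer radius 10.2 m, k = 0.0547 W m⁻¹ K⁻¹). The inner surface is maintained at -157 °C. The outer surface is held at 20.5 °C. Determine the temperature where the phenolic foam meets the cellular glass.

T = -43.6 °C

Resistance network (inner→outer):
  R_nickel alloy = (1/8.99 − 1/9.02)/(4πk) = 3.700×10^-4/(4π·12.2) = 2.413×10^-6 K/W
  R_phenolic foam = (1/9.02 − 1/9.52)/(4πk) = 0.005823/(4π·0.0257) = 0.01803 K/W
  R_cellular glass = (1/9.52 − 1/10.2)/(4πk) = 0.007003/(4π·0.0547) = 0.01019 K/W
ΣR = 2.413×10^-6 + 0.01803 + 0.01019 = 0.02822 K/W
Q = ΔT/ΣR = (-157 °C − 20.5 °C)/0.02822 = -6290 W
From the inner boundary to the phenolic foam/cellular glass interface, ΣR_partial = 0.01803 K/W.
T_interface = T_in − Q·ΣR_partial = -157 °C − (-6290)(0.01803) = -43.6 °C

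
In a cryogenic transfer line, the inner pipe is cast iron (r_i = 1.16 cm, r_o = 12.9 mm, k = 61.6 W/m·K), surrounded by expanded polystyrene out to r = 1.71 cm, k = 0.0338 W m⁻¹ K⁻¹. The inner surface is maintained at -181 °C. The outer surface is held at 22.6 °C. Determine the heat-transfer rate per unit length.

Q' = 153 W/m

Resistance network (inner→outer):
  R'_cast iron = ln(0.0129/0.0116)/(2πk) = 0.1062/(2π·61.6) = 2.744×10^-4 m·K/W
  R'_expanded polystyrene = ln(0.0171/0.0129)/(2πk) = 0.2819/(2π·0.0338) = 1.327 m·K/W
ΣR = 2.744×10^-4 + 1.327 = 1.327 m·K/W
Q' = ΔT/ΣR = (-181 °C − 22.6 °C)/1.327 = -153 W/m
(Negative Q' ⇒ heat flows inward; heat gain = 153 W/m.)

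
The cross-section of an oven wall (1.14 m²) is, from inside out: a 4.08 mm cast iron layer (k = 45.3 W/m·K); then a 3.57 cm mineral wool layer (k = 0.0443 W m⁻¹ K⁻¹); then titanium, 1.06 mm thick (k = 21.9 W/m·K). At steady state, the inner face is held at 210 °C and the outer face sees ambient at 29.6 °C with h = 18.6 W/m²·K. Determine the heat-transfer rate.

Resistance network (inner→outer):
  R_cast iron = L/(kA) = 0.00408/(45.3·1.14) = 7.901×10^-5 K/W
  R_mineral wool = L/(kA) = 0.0357/(0.0443·1.14) = 0.7069 K/W
  R_titanium = L/(kA) = 0.00106/(21.9·1.14) = 4.246×10^-5 K/W
  R_conv,out = 1/(hA) = 1/(18.6·1.14) = 0.04716 K/W
ΣR = 7.901×10^-5 + 0.7069 + 4.246×10^-5 + 0.04716 = 0.7542 K/W
Q = ΔT/ΣR = (210 °C − 29.6 °C)/0.7542 = 239 W

Q = 239 W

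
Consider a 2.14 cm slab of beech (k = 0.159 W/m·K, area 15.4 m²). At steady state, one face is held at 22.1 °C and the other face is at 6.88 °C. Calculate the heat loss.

Q = kA·ΔT/L = 0.159 × 15.4 × |22.1 °C − 6.88 °C| / 0.0214 = 1740 W

Q = 1740 W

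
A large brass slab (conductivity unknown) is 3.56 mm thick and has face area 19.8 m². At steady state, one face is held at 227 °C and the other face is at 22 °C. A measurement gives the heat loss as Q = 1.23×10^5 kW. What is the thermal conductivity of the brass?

ΣR = ΔT/Q = |227 − 22|/1.23×10^8 = 1.667×10^-6 K/W
L/(kA) = 1.667×10^-6 ⇒ k = 0.00356/(1.667×10^-6·19.8) = 108 W/m·K

k = 108 W/m·K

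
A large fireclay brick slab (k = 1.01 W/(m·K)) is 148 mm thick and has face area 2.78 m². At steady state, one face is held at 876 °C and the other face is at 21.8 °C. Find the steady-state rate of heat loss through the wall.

Q = kA·ΔT/L = 1.01 × 2.78 × |876 °C − 21.8 °C| / 0.148 = 16200 W

Q = 16.2 kW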